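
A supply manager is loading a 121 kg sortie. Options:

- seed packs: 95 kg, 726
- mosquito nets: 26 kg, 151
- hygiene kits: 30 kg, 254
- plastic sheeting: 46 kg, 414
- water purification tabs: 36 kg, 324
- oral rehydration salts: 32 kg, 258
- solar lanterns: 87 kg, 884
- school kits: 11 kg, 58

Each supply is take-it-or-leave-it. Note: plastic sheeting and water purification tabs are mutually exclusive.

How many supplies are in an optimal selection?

2

Best achievable people served is 1142.
oral rehydration salts + solar lanterns hits 1142 at 119 kg.
All optima have 2 supplies.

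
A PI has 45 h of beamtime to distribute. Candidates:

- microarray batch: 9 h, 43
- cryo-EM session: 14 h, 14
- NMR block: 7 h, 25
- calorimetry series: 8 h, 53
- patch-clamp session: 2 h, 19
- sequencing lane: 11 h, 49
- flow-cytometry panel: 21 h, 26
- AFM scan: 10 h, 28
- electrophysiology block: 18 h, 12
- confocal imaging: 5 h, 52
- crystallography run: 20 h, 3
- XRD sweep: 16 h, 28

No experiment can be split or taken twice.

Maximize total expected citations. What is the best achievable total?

244

A density-first pass picks microarray batch + NMR block + calorimetry series + patch-clamp session + sequencing lane + confocal imaging — 241 at 42 h.
Replace NMR block with AFM scan: the trade gains 3 net, giving 244 at 45 h.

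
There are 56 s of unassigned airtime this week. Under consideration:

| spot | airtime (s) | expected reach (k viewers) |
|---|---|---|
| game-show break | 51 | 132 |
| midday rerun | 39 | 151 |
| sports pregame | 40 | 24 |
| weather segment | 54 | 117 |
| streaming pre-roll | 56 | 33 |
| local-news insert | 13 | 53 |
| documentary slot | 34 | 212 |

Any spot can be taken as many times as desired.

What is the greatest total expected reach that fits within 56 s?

Ranking by ratio (expected reach/s): documentary slot 6.24, local-news insert 4.08, midday rerun 3.87, game-show break 2.59.
The ratio ordering already packs tightly: local-news insert + documentary slot, 47 s, 265.
Every other selection either busts 56 s or fails to beat 265.

265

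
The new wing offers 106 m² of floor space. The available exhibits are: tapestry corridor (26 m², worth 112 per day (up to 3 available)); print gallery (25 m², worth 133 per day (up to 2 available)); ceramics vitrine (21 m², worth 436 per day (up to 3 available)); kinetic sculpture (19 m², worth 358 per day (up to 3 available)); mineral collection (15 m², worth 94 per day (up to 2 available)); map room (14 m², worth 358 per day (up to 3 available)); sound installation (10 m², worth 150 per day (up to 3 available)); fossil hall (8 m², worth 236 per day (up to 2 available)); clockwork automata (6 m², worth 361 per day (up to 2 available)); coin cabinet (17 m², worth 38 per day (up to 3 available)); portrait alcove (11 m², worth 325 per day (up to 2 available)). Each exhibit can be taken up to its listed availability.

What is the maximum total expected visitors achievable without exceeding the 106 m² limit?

Ranking by ratio (expected visitors/m²): clockwork automata 60.17, portrait alcove 29.55, fossil hall 29.50, map room 25.57.
Greedy by ratio would take 3×map room + sound installation + 2×fossil hall + 2×clockwork automata + 2×portrait alcove: 102 m² used, total 3068.
Dropping sound installation and fossil hall frees 18 m²; slotting in ceramics vitrine (21 m²) lifts the total to 3118 at 105 m².

3118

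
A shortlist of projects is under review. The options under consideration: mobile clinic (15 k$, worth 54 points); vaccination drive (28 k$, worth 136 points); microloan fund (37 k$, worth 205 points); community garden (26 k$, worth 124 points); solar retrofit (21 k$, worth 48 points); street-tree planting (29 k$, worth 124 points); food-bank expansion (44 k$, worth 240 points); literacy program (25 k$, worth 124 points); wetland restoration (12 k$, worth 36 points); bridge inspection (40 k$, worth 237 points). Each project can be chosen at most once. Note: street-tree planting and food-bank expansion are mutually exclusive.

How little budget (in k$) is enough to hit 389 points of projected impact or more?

77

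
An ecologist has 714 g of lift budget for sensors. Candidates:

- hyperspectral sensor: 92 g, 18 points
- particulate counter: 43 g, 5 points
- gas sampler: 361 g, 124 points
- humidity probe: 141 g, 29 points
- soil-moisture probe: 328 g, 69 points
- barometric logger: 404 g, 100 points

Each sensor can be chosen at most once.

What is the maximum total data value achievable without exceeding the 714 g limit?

Taking gas sampler + soil-moisture probe: 689 g used, 193 in data value.

193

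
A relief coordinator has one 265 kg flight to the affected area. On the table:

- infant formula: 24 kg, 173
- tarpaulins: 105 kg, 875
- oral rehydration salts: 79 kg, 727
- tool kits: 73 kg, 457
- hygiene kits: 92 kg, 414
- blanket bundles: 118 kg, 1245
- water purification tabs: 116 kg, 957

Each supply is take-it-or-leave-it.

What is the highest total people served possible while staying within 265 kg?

Ranking by ratio (people served/kg): blanket bundles 10.55, oral rehydration salts 9.20, tarpaulins 8.33, water purification tabs 8.25.
Taking the top-ratio supplies first gives infant formula + oral rehydration salts + blanket bundles for 2145 (221 kg).
Replace oral rehydration salts with water purification tabs: the trade gains 230 net, giving 2375 at 258 kg.

2375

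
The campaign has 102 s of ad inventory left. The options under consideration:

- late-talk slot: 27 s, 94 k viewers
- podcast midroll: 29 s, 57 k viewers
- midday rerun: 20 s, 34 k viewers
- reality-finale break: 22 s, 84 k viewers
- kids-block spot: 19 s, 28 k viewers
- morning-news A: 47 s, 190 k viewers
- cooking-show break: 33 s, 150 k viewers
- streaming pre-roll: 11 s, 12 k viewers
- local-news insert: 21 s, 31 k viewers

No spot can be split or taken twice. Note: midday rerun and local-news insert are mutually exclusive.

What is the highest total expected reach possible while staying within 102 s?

424

By expected reach per s: cooking-show break 4.55, morning-news A 4.04, reality-finale break 3.82 lead.
Taking reality-finale break + morning-news A + cooking-show break: 102 s used, 424 in expected reach.
Runner-up midday rerun + morning-news A + cooking-show break tops out at 374.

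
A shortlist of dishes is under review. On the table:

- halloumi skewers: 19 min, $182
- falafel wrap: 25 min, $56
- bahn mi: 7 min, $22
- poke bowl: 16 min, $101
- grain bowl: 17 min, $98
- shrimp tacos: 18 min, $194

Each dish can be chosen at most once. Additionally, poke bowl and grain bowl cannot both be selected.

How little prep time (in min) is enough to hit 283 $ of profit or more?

34

Look for the lowest-prep combination reaching 283.
Taking poke bowl + shrimp tacos gives 295 (≥ 283) for 34 min.
No combination under 34 min hits 283.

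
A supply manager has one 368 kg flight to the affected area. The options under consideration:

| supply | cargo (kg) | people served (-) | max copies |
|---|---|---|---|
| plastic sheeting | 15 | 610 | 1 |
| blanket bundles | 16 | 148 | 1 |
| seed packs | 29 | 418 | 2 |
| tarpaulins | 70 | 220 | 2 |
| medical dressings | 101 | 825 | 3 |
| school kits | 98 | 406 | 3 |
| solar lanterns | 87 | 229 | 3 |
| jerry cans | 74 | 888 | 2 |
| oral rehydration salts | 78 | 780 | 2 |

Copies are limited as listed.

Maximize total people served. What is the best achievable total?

4512

Ranking by ratio (people served/kg): plastic sheeting 40.67, seed packs 14.41, jerry cans 12.00.
The ratio heuristic lands on plastic sheeting + blanket bundles + 2×seed packs + 2×jerry cans + oral rehydration salts (4150) but leaves 53 kg idle.
Dropping seed packs frees 29 kg; slotting in oral rehydration salts (78 kg) lifts the total to 4512 at 364 kg.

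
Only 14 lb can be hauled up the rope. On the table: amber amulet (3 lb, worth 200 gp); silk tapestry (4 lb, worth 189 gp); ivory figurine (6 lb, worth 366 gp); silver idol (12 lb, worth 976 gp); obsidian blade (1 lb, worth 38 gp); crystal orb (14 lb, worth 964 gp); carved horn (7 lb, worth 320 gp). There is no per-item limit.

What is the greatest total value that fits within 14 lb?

The ratio ordering already packs tightly: silver idol + 2×obsidian blade, 14 lb, 1052.

1052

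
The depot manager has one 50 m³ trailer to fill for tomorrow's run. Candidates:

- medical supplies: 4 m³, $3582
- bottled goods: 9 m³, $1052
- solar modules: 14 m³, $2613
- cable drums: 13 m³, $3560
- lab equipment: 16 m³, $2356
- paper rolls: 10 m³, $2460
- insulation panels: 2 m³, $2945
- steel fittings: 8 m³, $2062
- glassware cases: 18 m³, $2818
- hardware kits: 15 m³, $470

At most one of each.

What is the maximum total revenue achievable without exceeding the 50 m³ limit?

Density check — insulation panels 1472.50, medical supplies 895.50, cable drums 273.85 are the best per m³.
A density-first pass picks medical supplies + bottled goods + cable drums + paper rolls + insulation panels + steel fittings — 15661 at 46 m³.
Dropping paper rolls frees 10 m³; slotting in solar modules (14 m³) lifts the total to 15814 at 50 m³.
An exhaustive check of the 1024 subsets confirms 15814.

15814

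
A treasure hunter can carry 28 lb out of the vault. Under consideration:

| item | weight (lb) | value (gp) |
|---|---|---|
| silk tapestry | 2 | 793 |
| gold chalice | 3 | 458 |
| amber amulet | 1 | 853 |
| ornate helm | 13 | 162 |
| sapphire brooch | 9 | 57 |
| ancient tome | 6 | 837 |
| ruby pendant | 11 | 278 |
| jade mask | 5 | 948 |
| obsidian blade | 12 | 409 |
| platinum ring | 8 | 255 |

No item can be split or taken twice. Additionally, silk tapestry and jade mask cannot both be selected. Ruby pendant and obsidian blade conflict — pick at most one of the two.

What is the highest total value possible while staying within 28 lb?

Density check — amber amulet 853.00, silk tapestry 396.50, jade mask 189.60 are the best per lb.
Best packing: gold chalice + amber amulet + ancient tome + jade mask + obsidian blade — 27 lb, 3505 total.

3505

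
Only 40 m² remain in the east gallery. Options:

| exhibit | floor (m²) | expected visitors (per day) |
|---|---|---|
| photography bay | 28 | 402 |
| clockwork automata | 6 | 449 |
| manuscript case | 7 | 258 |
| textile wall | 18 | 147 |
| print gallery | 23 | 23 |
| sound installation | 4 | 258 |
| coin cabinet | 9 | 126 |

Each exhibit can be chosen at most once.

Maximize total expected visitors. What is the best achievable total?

By expected visitors per m²: clockwork automata 74.83, sound installation 64.50, manuscript case 36.86, photography bay 14.36 lead.
Taking the top-ratio exhibits first gives clockwork automata + manuscript case + sound installation + coin cabinet for 1091 (26 m²).
Dropping coin cabinet frees 9 m²; slotting in textile wall (18 m²) lifts the total to 1112 at 35 m².
The closest alternative, photography bay + clockwork automata + sound installation, reaches only 1109.

1112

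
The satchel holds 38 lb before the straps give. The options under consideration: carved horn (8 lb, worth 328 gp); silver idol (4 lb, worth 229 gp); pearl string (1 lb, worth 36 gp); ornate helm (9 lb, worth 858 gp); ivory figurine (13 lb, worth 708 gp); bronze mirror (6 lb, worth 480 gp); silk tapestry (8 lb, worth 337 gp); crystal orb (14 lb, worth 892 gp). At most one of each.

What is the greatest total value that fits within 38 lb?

2603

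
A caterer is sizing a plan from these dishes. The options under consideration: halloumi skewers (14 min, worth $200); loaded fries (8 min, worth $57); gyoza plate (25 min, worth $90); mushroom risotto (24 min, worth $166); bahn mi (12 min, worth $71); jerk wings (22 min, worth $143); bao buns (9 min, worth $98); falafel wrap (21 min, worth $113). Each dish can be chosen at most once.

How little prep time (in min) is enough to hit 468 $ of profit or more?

52

Look for the lowest-prep combination reaching 468.
halloumi skewers + loaded fries + bao buns + falafel wrap reaches 468 using 52 min.
Below 52 min the best achievable stays under 468.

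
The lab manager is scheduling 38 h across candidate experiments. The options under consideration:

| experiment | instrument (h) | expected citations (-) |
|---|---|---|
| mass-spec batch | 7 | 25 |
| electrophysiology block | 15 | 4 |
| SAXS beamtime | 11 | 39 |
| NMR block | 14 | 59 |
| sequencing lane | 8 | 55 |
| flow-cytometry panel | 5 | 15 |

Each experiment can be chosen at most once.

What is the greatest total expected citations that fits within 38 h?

Taking the top-ratio experiments first gives mass-spec batch + NMR block + sequencing lane + flow-cytometry panel for 154 (34 h).
Dropping mass-spec batch frees 7 h; slotting in SAXS beamtime (11 h) lifts the total to 168 at 38 h.
Nothing else within 38 h beats 168.

168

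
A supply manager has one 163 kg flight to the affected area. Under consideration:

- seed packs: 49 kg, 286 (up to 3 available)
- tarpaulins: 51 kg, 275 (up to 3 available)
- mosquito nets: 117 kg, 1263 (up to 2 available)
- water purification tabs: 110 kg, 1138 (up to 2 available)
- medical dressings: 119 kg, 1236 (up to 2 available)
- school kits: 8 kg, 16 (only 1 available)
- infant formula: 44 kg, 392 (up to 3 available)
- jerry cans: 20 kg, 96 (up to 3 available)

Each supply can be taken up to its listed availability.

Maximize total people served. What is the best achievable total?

1655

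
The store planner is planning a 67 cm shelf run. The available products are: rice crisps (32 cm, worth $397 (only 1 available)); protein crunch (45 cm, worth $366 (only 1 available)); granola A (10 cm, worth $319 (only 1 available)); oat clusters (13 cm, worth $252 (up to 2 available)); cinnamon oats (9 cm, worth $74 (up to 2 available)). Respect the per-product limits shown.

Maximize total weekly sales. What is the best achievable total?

Taking the top-ratio products first gives granola A + 2×oat clusters + 2×cinnamon oats for 971 (54 cm).
The 22 cm tied up in oat clusters and cinnamon oats is better spent on rice crisps — total rises to 1042 (64 cm).

1042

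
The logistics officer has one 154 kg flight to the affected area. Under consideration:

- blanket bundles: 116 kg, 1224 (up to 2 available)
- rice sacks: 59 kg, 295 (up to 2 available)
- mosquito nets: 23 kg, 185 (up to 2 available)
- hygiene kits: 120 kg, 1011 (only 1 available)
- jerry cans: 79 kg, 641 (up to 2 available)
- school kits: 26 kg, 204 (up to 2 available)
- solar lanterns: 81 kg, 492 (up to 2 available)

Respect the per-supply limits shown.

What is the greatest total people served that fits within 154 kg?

The ratio heuristic lands on blanket bundles + mosquito nets (1409) but leaves 15 kg idle.
Dropping mosquito nets frees 23 kg; slotting in school kits (26 kg) lifts the total to 1428 at 142 kg.
No other feasible combination exceeds 1428.

1428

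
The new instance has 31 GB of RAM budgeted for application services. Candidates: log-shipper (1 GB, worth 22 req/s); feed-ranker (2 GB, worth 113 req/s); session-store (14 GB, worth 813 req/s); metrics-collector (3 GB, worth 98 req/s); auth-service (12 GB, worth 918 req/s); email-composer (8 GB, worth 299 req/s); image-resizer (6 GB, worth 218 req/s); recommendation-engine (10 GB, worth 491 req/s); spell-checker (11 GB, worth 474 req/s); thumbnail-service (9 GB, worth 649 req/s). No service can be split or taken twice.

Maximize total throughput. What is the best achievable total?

Greedy by ratio would take feed-ranker + auth-service + email-composer + thumbnail-service: 31 GB used, total 1979.
The 10 GB tied up in feed-ranker and email-composer is better spent on recommendation-engine — total rises to 2058 (31 GB).
The closest alternative, feed-ranker + auth-service + email-composer + thumbnail-service, reaches only 1979.

2058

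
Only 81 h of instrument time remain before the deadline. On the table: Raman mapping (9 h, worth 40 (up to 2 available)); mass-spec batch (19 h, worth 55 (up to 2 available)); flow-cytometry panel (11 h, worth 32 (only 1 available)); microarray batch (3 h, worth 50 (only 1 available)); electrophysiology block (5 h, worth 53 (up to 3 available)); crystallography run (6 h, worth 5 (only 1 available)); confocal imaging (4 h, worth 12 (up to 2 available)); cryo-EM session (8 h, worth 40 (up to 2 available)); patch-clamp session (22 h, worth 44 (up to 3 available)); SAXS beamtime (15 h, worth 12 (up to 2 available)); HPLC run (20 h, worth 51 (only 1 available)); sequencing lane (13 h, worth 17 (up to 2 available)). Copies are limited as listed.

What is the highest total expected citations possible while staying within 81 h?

448

Ranking by ratio (expected citations/h): microarray batch 16.67, electrophysiology block 10.60, cryo-EM session 5.00.
Taking the top-ratio experiments first gives 2×Raman mapping + flow-cytometry panel + microarray batch + 3×electrophysiology block + crystallography run + 2×confocal imaging + 2×cryo-EM session for 430 (77 h).
Dropping flow-cytometry panel and crystallography run frees 17 h; slotting in mass-spec batch (19 h) lifts the total to 448 at 79 h.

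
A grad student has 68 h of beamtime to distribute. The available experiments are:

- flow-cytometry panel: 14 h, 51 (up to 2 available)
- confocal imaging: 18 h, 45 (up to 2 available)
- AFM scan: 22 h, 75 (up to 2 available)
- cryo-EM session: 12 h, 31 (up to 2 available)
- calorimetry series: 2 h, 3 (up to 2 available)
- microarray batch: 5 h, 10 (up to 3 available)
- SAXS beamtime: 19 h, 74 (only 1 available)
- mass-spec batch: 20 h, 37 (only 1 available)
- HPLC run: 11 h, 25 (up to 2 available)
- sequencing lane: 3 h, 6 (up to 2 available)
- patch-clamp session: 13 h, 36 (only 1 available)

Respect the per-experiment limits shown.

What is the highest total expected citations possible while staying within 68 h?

Taking the top-ratio experiments first gives 2×flow-cytometry panel + microarray batch + SAXS beamtime + sequencing lane + patch-clamp session for 228 (68 h).
Dropping flow-cytometry panel and microarray batch and sequencing lane frees 22 h; slotting in AFM scan (22 h) lifts the total to 236 at 68 h.
That's the maximum — no swap from here does better than 236.

236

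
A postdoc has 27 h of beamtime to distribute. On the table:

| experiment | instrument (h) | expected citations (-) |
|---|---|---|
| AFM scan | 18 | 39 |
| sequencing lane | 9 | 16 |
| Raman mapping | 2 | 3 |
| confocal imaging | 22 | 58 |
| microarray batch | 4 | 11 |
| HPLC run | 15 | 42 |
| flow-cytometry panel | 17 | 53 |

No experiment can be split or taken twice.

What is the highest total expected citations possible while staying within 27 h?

69

Greedy by ratio would take Raman mapping + microarray batch + flow-cytometry panel: 23 h used, total 67.
Replace Raman mapping and flow-cytometry panel with confocal imaging: the trade gains 2 net, giving 69 at 26 h.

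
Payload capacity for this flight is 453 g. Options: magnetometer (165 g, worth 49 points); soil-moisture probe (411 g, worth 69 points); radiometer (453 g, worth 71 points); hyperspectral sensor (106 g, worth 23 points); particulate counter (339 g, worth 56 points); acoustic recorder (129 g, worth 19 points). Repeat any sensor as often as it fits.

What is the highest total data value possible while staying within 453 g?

Taking 2×magnetometer + hyperspectral sensor: 436 g used, 121 in data value.
Every other selection either busts 453 g or fails to beat 121.

121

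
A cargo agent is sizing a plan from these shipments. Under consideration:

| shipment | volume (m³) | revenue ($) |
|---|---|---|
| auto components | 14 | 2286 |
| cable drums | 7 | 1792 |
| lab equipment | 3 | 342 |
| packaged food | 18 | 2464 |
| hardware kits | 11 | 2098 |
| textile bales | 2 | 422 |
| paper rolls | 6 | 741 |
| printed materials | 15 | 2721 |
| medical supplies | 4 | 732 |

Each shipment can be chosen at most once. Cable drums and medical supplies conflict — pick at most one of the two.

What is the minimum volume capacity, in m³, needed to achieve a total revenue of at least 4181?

Need the lightest bundle worth ≥ 4181.
cable drums + hardware kits + textile bales reaches 4312 using 20 m³.
No combination under 20 m³ hits 4181.

20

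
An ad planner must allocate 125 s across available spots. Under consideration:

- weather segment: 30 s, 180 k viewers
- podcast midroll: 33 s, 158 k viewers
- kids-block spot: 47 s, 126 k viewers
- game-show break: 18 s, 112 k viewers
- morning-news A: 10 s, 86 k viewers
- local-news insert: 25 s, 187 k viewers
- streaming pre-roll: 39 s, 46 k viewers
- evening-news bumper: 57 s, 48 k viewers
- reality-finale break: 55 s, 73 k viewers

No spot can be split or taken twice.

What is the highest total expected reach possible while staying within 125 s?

Density check — morning-news A 8.60, local-news insert 7.48, game-show break 6.22 are the best per s.
Taking weather segment + podcast midroll + game-show break + morning-news A + local-news insert: 116 s used, 723 in expected reach.
An exhaustive check of the 512 subsets confirms 723.

723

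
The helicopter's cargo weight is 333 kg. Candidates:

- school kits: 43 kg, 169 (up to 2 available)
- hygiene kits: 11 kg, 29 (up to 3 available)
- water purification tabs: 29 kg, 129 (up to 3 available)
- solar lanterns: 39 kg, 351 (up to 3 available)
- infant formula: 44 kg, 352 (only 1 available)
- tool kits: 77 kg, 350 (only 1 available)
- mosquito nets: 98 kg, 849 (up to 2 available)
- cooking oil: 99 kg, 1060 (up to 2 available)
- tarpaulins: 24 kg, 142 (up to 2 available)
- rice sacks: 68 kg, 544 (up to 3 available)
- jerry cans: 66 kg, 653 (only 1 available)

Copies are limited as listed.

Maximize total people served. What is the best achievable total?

3317

A density-first pass picks solar lanterns + 2×cooking oil + tarpaulins + jerry cans — 3266 at 327 kg.
The 63 kg tied up in solar lanterns and tarpaulins is better spent on rice sacks — total rises to 3317 (332 kg).
The spare 1 kg is too small for any remaining supply, and no exchange beats 3317.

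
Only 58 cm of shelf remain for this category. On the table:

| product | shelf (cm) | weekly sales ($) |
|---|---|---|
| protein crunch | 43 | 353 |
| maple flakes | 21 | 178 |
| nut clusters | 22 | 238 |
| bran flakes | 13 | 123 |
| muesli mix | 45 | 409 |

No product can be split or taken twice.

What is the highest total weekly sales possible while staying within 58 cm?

539

Best packing: maple flakes + nut clusters + bran flakes — 56 cm, 539 total.
The spare 2 cm is too small for any remaining product, and no exchange beats 539.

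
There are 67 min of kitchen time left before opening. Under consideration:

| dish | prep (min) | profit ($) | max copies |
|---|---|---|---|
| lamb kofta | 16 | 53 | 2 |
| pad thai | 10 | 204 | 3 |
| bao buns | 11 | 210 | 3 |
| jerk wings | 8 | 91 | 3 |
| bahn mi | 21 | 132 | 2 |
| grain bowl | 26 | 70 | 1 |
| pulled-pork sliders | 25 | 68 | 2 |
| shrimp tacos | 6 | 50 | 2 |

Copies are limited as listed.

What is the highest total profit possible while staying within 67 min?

1242

Density check — pad thai 20.40, bao buns 19.09, jerk wings 11.38 are the best per min.
Best packing: 3×pad thai + 3×bao buns — 63 min, 1242 total.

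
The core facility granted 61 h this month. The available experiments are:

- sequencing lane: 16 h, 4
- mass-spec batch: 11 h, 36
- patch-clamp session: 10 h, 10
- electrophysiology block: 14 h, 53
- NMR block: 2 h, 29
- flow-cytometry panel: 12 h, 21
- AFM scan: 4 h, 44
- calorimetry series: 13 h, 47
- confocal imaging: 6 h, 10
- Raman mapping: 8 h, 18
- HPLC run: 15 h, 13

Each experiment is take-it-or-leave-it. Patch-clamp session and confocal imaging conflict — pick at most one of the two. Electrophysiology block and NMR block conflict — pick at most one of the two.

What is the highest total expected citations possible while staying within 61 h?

211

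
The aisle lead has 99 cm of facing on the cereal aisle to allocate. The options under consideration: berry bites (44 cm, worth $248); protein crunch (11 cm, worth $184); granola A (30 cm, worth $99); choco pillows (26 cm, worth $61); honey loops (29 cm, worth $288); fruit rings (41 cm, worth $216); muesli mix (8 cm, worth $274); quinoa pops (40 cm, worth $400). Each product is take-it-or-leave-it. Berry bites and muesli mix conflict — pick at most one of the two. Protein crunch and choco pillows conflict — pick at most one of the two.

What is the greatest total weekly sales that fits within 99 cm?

The ratio ordering already packs tightly: protein crunch + honey loops + muesli mix + quinoa pops, 88 cm, 1146.
An exhaustive check of the 256 subsets confirms 1146.

1146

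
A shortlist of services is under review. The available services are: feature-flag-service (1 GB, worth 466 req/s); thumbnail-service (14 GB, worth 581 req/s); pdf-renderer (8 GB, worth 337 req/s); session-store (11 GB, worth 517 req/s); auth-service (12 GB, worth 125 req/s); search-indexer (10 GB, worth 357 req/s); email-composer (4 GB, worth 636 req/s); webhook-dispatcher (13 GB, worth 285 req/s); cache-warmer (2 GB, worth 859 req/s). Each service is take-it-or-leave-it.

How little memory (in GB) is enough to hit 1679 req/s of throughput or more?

Look for the lowest-memory combination reaching 1679.
Taking feature-flag-service + email-composer + cache-warmer gives 1961 (≥ 1679) for 7 GB.
Any bundle with less than 7 GB falls short of 1679.

7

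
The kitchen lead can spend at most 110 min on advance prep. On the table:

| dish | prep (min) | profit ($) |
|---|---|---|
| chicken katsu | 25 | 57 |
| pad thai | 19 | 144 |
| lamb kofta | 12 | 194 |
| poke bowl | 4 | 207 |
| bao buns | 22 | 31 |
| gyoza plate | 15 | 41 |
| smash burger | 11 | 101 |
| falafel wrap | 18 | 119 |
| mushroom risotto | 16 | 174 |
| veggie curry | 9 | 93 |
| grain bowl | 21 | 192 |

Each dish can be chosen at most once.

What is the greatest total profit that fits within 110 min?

1224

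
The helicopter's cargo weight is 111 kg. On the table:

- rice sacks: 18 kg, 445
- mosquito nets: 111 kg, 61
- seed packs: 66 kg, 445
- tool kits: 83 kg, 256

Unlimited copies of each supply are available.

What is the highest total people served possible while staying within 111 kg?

2670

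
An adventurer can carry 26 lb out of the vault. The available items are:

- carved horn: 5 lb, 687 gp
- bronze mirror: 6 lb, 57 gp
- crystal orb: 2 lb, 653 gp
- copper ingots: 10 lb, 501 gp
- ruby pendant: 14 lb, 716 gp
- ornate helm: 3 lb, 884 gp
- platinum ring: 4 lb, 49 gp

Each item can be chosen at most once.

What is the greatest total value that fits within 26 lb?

2940

Best packing: carved horn + crystal orb + ruby pendant + ornate helm — 24 lb, 2940 total.
Every other selection either busts 26 lb or fails to beat 2940.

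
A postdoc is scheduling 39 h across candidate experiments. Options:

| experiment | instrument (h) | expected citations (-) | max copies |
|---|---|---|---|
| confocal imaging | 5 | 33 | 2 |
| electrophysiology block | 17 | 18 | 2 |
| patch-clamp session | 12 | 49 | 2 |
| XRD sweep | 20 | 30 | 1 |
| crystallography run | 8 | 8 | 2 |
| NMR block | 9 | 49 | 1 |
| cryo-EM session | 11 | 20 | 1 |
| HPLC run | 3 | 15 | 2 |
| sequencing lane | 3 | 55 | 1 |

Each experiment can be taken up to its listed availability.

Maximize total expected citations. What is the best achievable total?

234

A density-first pass picks 2×confocal imaging + NMR block + cryo-EM session + 2×HPLC run + sequencing lane — 220 at 39 h.
The 14 h tied up in cryo-EM session and HPLC run is better spent on patch-clamp session — total rises to 234 (37 h).
That's the maximum — no swap from here does better than 234.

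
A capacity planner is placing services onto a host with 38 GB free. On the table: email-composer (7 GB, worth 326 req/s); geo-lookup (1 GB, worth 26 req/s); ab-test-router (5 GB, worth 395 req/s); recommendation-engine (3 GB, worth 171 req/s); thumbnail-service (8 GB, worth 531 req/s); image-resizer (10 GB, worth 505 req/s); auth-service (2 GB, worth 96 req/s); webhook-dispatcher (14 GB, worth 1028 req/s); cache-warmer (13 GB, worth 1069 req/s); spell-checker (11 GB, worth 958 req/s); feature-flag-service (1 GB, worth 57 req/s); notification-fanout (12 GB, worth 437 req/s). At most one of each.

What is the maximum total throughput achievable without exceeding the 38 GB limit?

A density-first pass picks ab-test-router + thumbnail-service + cache-warmer + spell-checker + feature-flag-service — 3010 at 38 GB.
Dropping ab-test-router and thumbnail-service and feature-flag-service frees 14 GB; slotting in webhook-dispatcher (14 GB) lifts the total to 3055 at 38 GB.
Runner-up ab-test-router + thumbnail-service + cache-warmer + spell-checker + feature-flag-service tops out at 3010.

3055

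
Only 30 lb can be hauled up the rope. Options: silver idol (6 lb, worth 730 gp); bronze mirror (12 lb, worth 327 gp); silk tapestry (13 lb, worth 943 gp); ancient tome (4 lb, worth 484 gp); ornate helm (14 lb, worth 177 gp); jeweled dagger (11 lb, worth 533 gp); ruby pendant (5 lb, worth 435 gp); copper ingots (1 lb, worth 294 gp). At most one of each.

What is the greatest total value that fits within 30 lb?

2886

Ranking by ratio (value/lb): copper ingots 294.00, silver idol 121.67, ancient tome 121.00.
Best packing: silver idol + silk tapestry + ancient tome + ruby pendant + copper ingots — 29 lb, 2886 total.
Runner-up silver idol + silk tapestry + ancient tome + ruby pendant tops out at 2592.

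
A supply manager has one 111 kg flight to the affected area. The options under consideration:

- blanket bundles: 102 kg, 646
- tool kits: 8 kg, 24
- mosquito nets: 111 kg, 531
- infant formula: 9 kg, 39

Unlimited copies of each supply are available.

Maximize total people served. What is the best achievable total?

Taking blanket bundles + infant formula: 111 kg used, 685 in people served.
No other feasible combination exceeds 685.

685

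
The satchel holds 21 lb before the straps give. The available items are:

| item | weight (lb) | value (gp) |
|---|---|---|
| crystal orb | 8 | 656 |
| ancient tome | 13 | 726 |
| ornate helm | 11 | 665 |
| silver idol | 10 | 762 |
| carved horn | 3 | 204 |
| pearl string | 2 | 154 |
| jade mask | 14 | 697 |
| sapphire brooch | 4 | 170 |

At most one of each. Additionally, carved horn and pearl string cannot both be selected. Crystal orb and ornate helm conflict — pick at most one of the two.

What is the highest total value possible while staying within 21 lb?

1622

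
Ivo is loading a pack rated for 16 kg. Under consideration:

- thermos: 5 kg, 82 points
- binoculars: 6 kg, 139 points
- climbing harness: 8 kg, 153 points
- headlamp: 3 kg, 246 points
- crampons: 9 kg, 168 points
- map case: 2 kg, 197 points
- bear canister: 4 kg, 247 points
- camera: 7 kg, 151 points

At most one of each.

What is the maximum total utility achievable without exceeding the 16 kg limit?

Taking the top-ratio items first gives binoculars + headlamp + map case + bear canister for 829 (15 kg).
The 6 kg tied up in binoculars is better spent on camera — total rises to 841 (16 kg).
The closest alternative, binoculars + headlamp + map case + bear canister, reaches only 829.

841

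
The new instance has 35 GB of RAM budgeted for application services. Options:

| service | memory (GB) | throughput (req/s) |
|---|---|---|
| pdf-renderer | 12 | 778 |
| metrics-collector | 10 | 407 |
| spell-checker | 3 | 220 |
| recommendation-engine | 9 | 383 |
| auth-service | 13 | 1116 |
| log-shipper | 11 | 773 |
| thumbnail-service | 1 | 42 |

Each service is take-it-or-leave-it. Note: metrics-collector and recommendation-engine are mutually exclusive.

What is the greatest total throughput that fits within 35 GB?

2338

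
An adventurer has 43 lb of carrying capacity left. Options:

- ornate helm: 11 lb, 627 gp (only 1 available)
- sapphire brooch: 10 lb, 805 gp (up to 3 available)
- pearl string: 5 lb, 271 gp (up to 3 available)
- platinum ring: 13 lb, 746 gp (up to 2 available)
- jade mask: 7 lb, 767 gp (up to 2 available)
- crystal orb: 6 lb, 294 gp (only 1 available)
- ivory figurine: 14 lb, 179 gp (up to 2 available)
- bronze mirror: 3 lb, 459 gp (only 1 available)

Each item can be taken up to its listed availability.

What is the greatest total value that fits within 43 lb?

A density-first pass picks 2×sapphire brooch + pearl string + 2×jade mask + bronze mirror — 3874 at 42 lb.
The 5 lb tied up in pearl string is better spent on crystal orb — total rises to 3897 (43 lb).
That's the maximum — no swap from here does better than 3897.

3897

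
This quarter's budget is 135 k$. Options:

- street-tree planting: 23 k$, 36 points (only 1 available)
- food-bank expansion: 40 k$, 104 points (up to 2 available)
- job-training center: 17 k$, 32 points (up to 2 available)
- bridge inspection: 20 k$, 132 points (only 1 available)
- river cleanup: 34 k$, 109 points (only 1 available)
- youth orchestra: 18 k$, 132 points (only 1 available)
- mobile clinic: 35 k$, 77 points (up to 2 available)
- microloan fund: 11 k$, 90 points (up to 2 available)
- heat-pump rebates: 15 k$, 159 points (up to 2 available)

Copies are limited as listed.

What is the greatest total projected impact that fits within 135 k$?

871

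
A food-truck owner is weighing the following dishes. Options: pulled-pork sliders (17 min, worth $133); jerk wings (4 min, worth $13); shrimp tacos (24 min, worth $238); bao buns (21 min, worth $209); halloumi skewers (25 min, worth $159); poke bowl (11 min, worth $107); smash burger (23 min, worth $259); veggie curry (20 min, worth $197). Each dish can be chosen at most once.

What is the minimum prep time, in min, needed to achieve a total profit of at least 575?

55

Look for the lowest-prep combination reaching 575.
bao buns + poke bowl + smash burger reaches 575 using 55 min.
Below 55 min the best achievable stays under 575.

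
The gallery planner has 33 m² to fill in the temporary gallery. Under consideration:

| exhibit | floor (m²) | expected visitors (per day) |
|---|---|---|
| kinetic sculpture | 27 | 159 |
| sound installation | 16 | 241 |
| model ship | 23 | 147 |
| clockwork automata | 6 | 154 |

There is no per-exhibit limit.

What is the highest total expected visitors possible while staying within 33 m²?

Taking 5×clockwork automata: 30 m² used, 770 in expected visitors.
Every other selection either busts 33 m² or fails to beat 770.

770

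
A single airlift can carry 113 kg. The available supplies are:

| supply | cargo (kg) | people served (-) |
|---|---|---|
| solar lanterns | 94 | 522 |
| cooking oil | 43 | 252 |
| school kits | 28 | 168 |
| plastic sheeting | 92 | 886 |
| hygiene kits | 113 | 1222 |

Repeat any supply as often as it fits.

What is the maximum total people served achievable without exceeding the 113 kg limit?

1222

Best packing: hygiene kits — 113 kg, 1222 total.
Every other selection either busts 113 kg or fails to beat 1222.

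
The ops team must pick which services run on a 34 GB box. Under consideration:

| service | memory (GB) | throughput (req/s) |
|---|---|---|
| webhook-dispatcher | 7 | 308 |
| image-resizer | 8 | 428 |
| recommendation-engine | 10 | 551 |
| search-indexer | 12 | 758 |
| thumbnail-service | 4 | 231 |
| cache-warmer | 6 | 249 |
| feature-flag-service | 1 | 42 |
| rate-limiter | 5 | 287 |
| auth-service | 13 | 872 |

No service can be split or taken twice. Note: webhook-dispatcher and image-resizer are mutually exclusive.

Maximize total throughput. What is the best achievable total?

2148

Taking search-indexer + thumbnail-service + rate-limiter + auth-service: 34 GB used, 2148 in throughput.
Next best is image-resizer + search-indexer + feature-flag-service + auth-service at 2100 (34 GB) — short by 48.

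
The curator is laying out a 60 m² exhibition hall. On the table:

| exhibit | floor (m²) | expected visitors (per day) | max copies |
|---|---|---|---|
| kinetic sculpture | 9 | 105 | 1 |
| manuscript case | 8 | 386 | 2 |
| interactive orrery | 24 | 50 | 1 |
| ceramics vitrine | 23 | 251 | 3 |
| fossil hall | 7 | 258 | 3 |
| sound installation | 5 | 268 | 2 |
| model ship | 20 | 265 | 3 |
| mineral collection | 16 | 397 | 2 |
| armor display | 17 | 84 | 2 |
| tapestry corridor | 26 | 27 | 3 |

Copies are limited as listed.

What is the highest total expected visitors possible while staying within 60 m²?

2221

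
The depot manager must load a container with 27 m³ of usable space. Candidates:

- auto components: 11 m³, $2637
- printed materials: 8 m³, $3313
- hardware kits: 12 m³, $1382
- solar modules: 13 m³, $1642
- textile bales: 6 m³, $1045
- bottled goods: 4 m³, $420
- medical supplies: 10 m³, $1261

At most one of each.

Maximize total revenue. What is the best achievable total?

6995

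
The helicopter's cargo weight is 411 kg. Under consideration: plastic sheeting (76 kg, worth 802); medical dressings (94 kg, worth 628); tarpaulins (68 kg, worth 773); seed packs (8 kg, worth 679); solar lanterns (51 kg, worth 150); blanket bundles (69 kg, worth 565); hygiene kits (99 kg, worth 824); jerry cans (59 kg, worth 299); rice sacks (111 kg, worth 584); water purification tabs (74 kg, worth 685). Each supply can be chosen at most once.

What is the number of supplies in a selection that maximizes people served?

The maximum people served within 411 kg is 4328.
One optimal bundle: plastic sheeting + tarpaulins + seed packs + blanket bundles + hygiene kits + water purification tabs (394 kg).
Any selection reaching 4328 contains exactly 6 supplies.

6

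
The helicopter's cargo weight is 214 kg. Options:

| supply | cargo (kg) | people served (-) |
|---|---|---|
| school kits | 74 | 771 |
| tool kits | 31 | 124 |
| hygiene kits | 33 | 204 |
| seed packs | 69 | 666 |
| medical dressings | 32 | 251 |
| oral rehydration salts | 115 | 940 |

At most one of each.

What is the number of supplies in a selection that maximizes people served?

4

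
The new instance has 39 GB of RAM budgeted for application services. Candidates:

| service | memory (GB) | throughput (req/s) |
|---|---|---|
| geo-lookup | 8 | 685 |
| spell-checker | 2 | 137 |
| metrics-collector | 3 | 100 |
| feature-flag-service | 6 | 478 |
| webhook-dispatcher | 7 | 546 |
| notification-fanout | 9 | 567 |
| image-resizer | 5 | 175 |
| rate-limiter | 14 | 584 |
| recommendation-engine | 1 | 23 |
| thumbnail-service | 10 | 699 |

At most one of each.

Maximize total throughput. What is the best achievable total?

2743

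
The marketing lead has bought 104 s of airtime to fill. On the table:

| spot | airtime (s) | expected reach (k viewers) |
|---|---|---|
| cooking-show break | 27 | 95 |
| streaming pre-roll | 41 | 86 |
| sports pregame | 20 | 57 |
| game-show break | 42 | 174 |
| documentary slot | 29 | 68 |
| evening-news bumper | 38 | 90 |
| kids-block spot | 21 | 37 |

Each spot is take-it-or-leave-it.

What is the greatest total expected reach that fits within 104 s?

A density-first pass picks cooking-show break + sports pregame + game-show break — 326 at 89 s.
Replace sports pregame with documentary slot: the trade gains 11 net, giving 337 at 98 s.
Next best is cooking-show break + sports pregame + game-show break at 326 (89 s) — short by 11.

337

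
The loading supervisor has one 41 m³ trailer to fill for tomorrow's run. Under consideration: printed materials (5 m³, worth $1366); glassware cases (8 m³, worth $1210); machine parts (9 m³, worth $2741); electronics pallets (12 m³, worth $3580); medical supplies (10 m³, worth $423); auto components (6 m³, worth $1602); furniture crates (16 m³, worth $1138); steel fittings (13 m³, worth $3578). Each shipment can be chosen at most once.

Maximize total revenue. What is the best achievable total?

Filling by ratio: printed materials + machine parts + electronics pallets + steel fittings for 11265, with 2 m³ left unused.
The 5 m³ tied up in printed materials is better spent on auto components — total rises to 11501 (40 m³).
The closest alternative, printed materials + machine parts + electronics pallets + steel fittings, reaches only 11265.

11501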